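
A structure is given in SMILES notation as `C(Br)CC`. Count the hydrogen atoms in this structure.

Atom tally by fragment:
  BrCH2 → C:1 H:2 Br:1
  CH2 → C:1 H:2
  CH3 → C:1 H:3
Element totals:
  C: 3
  H: 7
  Br: 1

7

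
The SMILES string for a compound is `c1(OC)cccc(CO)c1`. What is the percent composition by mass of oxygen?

23.16%

Atom tally by fragment:
  benzene ring core → C:6 H:6
  (− 2 ring H displaced by substituents)
  + OCH3 → C:1 H:3 O:1
  + CH2OH → C:1 H:3 O:1
Element totals:
  C: 8
  H: 10
  O: 2
Molecular formula: C8H10O2.
Molar mass = 138.166 g/mol.
Mass from O: 2 × 15.999 = 31.998 g/mol.
%O = 31.998 / 138.166 × 100 = 23.16%.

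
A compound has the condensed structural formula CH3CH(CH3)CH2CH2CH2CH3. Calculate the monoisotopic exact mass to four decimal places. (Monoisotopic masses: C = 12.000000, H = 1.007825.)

100.1252

Atom tally by fragment:
  CH3 → C:1 H:3
  CH(CH3) → C:2 H:4
  CH2 → C:1 H:2
  CH2 → C:1 H:2
  CH2 → C:1 H:2
  CH3 → C:1 H:3
Element totals:
  C: 7
  H: 16
Molecular formula: C7H16.
  M = 7(12.0) + 16(1.007825)
    = 84.000000 + 16.125200 = 100.125200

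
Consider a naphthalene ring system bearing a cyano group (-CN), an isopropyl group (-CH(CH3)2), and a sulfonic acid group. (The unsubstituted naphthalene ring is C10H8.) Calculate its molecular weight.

Atom tally by fragment:
  naphthalene ring system core → C:10 H:8
  (− 3 ring H displaced by substituents)
  + CN → C:1 N:1
  + CH(CH3)2 → C:3 H:7
  + SO3H → S:1 O:3 H:1
Element totals:
  C: 14
  H: 13
  N: 1
  O: 3
  S: 1
Molecular formula: C14H13NO3S.
  M = 14(12.011) + 13(1.008) + 14.007 + 3(15.999) + 32.06
    = 168.154 + 13.104 + 14.007 + 47.997 + 32.060 = 275.322

275.32 g/mol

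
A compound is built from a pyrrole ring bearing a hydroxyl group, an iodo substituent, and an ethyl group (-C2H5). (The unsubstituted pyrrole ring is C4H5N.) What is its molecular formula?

Atom tally by fragment:
  pyrrole ring core → C:4 H:5 N:1
  (− 3 ring H displaced by substituents)
  + OH → O:1 H:1
  + I → I:1
  + C2H5 → C:2 H:5
Element totals:
  C: 6
  H: 8
  I: 1
  N: 1
  O: 1

C6H8INO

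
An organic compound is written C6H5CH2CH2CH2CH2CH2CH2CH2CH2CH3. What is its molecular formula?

Element totals:
  C: 15
  H: 24

C15H24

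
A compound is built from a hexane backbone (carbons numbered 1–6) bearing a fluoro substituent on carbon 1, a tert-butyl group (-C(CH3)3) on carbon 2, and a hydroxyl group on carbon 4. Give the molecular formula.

Atom tally by fragment:
  FCH2 → C:1 H:2 F:1
  CH(C(CH3)3) → C:5 H:10
  CH2 → C:1 H:2
  CH(OH) → C:1 H:2 O:1
  CH2 → C:1 H:2
  CH3 → C:1 H:3
Element totals:
  C: 10
  H: 21
  F: 1
  O: 1

C10H21FO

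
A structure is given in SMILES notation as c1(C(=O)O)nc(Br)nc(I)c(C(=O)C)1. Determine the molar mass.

Atom tally by fragment:
  pyrimidine ring core → C:4 H:4 N:2
  (− 4 ring H displaced by substituents)
  + COOH → C:1 H:1 O:2
  + Br → Br:1
  + I → I:1
  + COCH3 → C:2 H:3 O:1
Element totals:
  C: 7
  H: 4
  Br: 1
  I: 1
  N: 2
  O: 3
Molecular formula: C7H4BrIN2O3.
  M = 7(12.011) + 4(1.008) + 79.904 + 126.904 + 2(14.007) + 3(15.999)
    = 84.077 + 4.032 + 79.904 + 126.904 + 28.014 + 47.997 = 370.928

370.93 g/mol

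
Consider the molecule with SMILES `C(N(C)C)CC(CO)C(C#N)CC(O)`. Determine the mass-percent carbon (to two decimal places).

Atom tally by fragment:
  (CH3)2NCH2 → C:3 H:8 N:1
  CH2 → C:1 H:2
  CH(CH2OH) → C:2 H:4 O:1
  CH(CN) → C:2 H:1 N:1
  CH2 → C:1 H:2
  CH2OH → C:1 H:3 O:1
Element totals:
  C: 10
  H: 20
  N: 2
  O: 2
Molecular formula: C10H20N2O2.
Molar mass = 200.282 g/mol.
Mass from C: 10 × 12.011 = 120.110 g/mol.
%C = 120.110 / 200.282 × 100 = 59.97%.

59.97%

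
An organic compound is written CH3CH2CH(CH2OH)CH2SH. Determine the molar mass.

Element totals:
  C: 5
  H: 12
  O: 1
  S: 1
Molecular formula: C5H12OS.
  M = 5(12.011) + 12(1.008) + 15.999 + 32.06
    = 60.055 + 12.096 + 15.999 + 32.060 = 120.210

120.21 g/mol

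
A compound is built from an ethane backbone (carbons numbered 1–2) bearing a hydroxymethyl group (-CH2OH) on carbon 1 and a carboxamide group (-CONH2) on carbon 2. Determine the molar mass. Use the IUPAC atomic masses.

Atom tally by fragment:
  HOCH2CH2 → C:2 H:5 O:1
  CH2CONH2 → C:2 H:4 O:1 N:1
Element totals:
  C: 4
  H: 9
  N: 1
  O: 2
Molecular formula: C4H9NO2.
  M = 4(12.011) + 9(1.008) + 14.007 + 2(15.999)
    = 48.044 + 9.072 + 14.007 + 31.998 = 103.121

103.12 g/mol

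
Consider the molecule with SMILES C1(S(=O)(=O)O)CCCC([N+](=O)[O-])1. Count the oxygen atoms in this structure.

Atom tally by fragment:
  cyclopentane ring core → C:5 H:10
  (− 2 ring H displaced by substituents)
  + SO3H → S:1 O:3 H:1
  + NO2 → N:1 O:2
Element totals:
  C: 5
  H: 9
  N: 1
  O: 5
  S: 1

5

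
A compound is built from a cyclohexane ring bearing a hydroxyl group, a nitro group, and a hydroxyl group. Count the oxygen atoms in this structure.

Atom tally by fragment:
  cyclohexane ring core → C:6 H:12
  (− 3 ring H displaced by substituents)
  + OH → O:1 H:1
  + NO2 → N:1 O:2
  + OH → O:1 H:1
Element totals:
  C: 6
  H: 11
  N: 1
  O: 4

4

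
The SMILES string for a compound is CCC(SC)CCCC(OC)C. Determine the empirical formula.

Atom tally by fragment:
  CH3 → C:1 H:3
  CH2 → C:1 H:2
  CH(SCH3) → C:2 H:4 S:1
  CH2 → C:1 H:2
  CH2 → C:1 H:2
  CH2 → C:1 H:2
  CH(OCH3) → C:2 H:4 O:1
  CH3 → C:1 H:3
Element totals:
  C: 10
  H: 22
  O: 1
  S: 1
Molecular formula: C10H22OS.
gcd of subscripts (10, 22, 1, 1) = 1, so the empirical formula equals the molecular formula.

C10H22OS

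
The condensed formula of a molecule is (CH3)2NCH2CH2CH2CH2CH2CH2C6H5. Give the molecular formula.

C14H23N

Element totals:
  C: 14
  H: 23
  N: 1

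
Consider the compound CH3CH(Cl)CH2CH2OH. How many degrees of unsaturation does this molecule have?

Element totals:
  C: 4
  H: 9
  Cl: 1
  O: 1
Molecular formula: C4H9ClO.
DoU = (2C + 2 + N − H − X) / 2 = (2·4 + 2 + 0 − 9 − 1) / 2 = 0.

0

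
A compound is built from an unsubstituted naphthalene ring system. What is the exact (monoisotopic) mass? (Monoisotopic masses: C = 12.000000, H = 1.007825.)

128.0626

Atom tally by fragment:
  naphthalene ring system core → C:10 H:8
Element totals:
  C: 10
  H: 8
Molecular formula: C10H8.
  M = 10(12.0) + 8(1.007825)
    = 120.000000 + 8.062600 = 128.062600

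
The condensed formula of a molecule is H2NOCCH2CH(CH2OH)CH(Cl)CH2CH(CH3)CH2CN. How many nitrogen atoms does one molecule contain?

2

Element totals:
  C: 10
  H: 17
  Cl: 1
  N: 2
  O: 2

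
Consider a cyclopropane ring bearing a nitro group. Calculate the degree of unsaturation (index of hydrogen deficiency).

Atom tally by fragment:
  cyclopropane ring core → C:3 H:6
  (− 1 ring H displaced by substituents)
  + NO2 → N:1 O:2
Element totals:
  C: 3
  H: 5
  N: 1
  O: 2
Molecular formula: C3H5NO2.
DoU = (2C + 2 + N − H − X) / 2 = (2·3 + 2 + 1 − 5 − 0) / 2 = 2.

2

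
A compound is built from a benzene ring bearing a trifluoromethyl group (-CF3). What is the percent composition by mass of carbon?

57.54%

Atom tally by fragment:
  benzene ring core → C:6 H:6
  (− 1 ring H displaced by substituents)
  + CF3 → C:1 F:3
Element totals:
  C: 7
  H: 5
  F: 3
Molecular formula: C7H5F3.
Molar mass = 146.111 g/mol.
Mass from C: 7 × 12.011 = 84.077 g/mol.
%C = 84.077 / 146.111 × 100 = 57.54%.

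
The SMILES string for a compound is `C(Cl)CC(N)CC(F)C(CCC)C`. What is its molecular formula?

C10H21ClFN

Atom tally by fragment:
  ClCH2 → C:1 H:2 Cl:1
  CH2 → C:1 H:2
  CH(NH2) → C:1 H:3 N:1
  CH2 → C:1 H:2
  CH(F) → C:1 H:1 F:1
  CH(CH2CH2CH3) → C:4 H:8
  CH3 → C:1 H:3
Element totals:
  C: 10
  H: 21
  Cl: 1
  F: 1
  N: 1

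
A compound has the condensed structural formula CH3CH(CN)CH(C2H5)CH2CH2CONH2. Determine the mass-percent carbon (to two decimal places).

64.25%

Element totals:
  C: 9
  H: 16
  N: 2
  O: 1
Molecular formula: C9H16N2O.
Molar mass = 168.240 g/mol.
Mass from C: 9 × 12.011 = 108.099 g/mol.
%C = 108.099 / 168.240 × 100 = 64.25%.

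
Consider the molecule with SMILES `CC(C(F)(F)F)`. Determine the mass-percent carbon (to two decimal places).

Atom tally by fragment:
  CH3 → C:1 H:3
  CH2CF3 → C:2 H:2 F:3
Element totals:
  C: 3
  H: 5
  F: 3
Molecular formula: C3H5F3.
Molar mass = 98.067 g/mol.
Mass from C: 3 × 12.011 = 36.033 g/mol.
%C = 36.033 / 98.067 × 100 = 36.74%.

36.74%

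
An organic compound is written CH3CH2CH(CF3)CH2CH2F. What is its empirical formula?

C3H5F2

Element totals:
  C: 6
  H: 10
  F: 4
Molecular formula: C6H10F4.
gcd of subscripts = 2; dividing each by 2:
  C: 6/2 = 3
  F: 4/2 = 2
  H: 10/2 = 5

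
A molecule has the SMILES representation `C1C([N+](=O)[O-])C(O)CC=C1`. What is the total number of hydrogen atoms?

Atom tally by fragment:
  cyclohexene ring core → C:6 H:10
  (− 2 ring H displaced by substituents)
  + NO2 → N:1 O:2
  + OH → O:1 H:1
Element totals:
  C: 6
  H: 9
  N: 1
  O: 3

9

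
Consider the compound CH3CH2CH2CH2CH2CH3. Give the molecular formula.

Atom tally by fragment:
  CH3 → C:1 H:3
  CH2 → C:1 H:2
  CH2 → C:1 H:2
  CH2 → C:1 H:2
  CH2 → C:1 H:2
  CH3 → C:1 H:3
Element totals:
  C: 6
  H: 14

C6H14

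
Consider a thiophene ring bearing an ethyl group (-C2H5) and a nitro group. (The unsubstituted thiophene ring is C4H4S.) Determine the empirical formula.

Atom tally by fragment:
  thiophene ring core → C:4 H:4 S:1
  (− 2 ring H displaced by substituents)
  + C2H5 → C:2 H:5
  + NO2 → N:1 O:2
Element totals:
  C: 6
  H: 7
  N: 1
  O: 2
  S: 1
Molecular formula: C6H7NO2S.
gcd of subscripts (6, 7, 1, 2, 1) = 1, so the empirical formula equals the molecular formula.

C6H7NO2S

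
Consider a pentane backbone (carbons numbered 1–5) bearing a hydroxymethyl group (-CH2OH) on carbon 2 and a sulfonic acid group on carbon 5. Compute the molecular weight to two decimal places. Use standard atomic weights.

182.23 g/mol

Atom tally by fragment:
  CH3 → C:1 H:3
  CH(CH2OH) → C:2 H:4 O:1
  CH2 → C:1 H:2
  CH2 → C:1 H:2
  CH2SO3H → C:1 H:3 S:1 O:3
Element totals:
  C: 6
  H: 14
  O: 4
  S: 1
Molecular formula: C6H14O4S.
  M = 6(12.011) + 14(1.008) + 4(15.999) + 32.06
    = 72.066 + 14.112 + 63.996 + 32.060 = 182.234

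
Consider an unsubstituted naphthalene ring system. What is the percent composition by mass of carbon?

93.71%

Atom tally by fragment:
  naphthalene ring system core → C:10 H:8
Element totals:
  C: 10
  H: 8
Molecular formula: C10H8.
Molar mass = 128.174 g/mol.
Mass from C: 10 × 12.011 = 120.110 g/mol.
%C = 120.110 / 128.174 × 100 = 93.71%.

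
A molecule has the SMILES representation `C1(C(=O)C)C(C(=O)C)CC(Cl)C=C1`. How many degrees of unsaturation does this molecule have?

Atom tally by fragment:
  cyclohexene ring core → C:6 H:10
  (− 3 ring H displaced by substituents)
  + COCH3 → C:2 H:3 O:1
  + COCH3 → C:2 H:3 O:1
  + Cl → Cl:1
Element totals:
  C: 10
  H: 13
  Cl: 1
  O: 2
Molecular formula: C10H13ClO2.
DoU = (2C + 2 + N − H − X) / 2 = (2·10 + 2 + 0 − 13 − 1) / 2 = 4.

4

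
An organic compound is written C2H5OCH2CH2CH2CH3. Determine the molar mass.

Atom tally by fragment:
  C2H5OCH2 → C:3 H:7 O:1
  CH2 → C:1 H:2
  CH2 → C:1 H:2
  CH3 → C:1 H:3
Element totals:
  C: 6
  H: 14
  O: 1
Molecular formula: C6H14O.
  M = 6(12.011) + 14(1.008) + 15.999
    = 72.066 + 14.112 + 15.999 = 102.177

102.18 g/mol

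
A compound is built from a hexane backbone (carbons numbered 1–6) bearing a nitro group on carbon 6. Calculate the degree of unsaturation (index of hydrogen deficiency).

Atom tally by fragment:
  CH3 → C:1 H:3
  CH2 → C:1 H:2
  CH2 → C:1 H:2
  CH2 → C:1 H:2
  CH2 → C:1 H:2
  CH2NO2 → C:1 H:2 N:1 O:2
Element totals:
  C: 6
  H: 13
  N: 1
  O: 2
Molecular formula: C6H13NO2.
DoU = (2C + 2 + N − H − X) / 2 = (2·6 + 2 + 1 − 13 − 0) / 2 = 1.

1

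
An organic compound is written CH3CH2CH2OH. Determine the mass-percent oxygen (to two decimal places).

Atom tally by fragment:
  CH3 → C:1 H:3
  CH2 → C:1 H:2
  CH2OH → C:1 H:3 O:1
Element totals:
  C: 3
  H: 8
  O: 1
Molecular formula: C3H8O.
Molar mass = 60.096 g/mol.
Mass from O: 1 × 15.999 = 15.999 g/mol.
%O = 15.999 / 60.096 × 100 = 26.62%.

26.62%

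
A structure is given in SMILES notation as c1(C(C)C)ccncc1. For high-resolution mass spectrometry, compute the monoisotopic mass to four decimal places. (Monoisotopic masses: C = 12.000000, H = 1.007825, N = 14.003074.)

Atom tally by fragment:
  pyridine ring core → C:5 H:5 N:1
  (− 1 ring H displaced by substituents)
  + CH(CH3)2 → C:3 H:7
Element totals:
  C: 8
  H: 11
  N: 1
Molecular formula: C8H11N.
  M = 8(12.0) + 11(1.007825) + 14.003074
    = 96.000000 + 11.086075 + 14.003074 = 121.089149

121.0891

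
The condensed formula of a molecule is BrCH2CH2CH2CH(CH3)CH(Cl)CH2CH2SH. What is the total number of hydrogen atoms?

Element totals:
  C: 8
  H: 16
  Br: 1
  Cl: 1
  S: 1

16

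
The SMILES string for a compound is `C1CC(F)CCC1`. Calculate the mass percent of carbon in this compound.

70.55%

Atom tally by fragment:
  cyclohexane ring core → C:6 H:12
  (− 1 ring H displaced by substituents)
  + F → F:1
Element totals:
  C: 6
  H: 11
  F: 1
Molecular formula: C6H11F.
Molar mass = 102.152 g/mol.
Mass from C: 6 × 12.011 = 72.066 g/mol.
%C = 72.066 / 102.152 × 100 = 70.55%.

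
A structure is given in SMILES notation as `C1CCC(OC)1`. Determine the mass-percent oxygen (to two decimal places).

Atom tally by fragment:
  cyclobutane ring core → C:4 H:8
  (− 1 ring H displaced by substituents)
  + OCH3 → C:1 H:3 O:1
Element totals:
  C: 5
  H: 10
  O: 1
Molecular formula: C5H10O.
Molar mass = 86.134 g/mol.
Mass from O: 1 × 15.999 = 15.999 g/mol.
%O = 15.999 / 86.134 × 100 = 18.57%.

18.57%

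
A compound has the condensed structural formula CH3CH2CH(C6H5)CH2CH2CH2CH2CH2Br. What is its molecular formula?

C14H21Br

Atom tally by fragment:
  CH3 → C:1 H:3
  CH2 → C:1 H:2
  CH(C6H5) → C:7 H:6
  CH2 → C:1 H:2
  CH2 → C:1 H:2
  CH2 → C:1 H:2
  CH2 → C:1 H:2
  CH2Br → C:1 H:2 Br:1
Element totals:
  C: 14
  H: 21
  Br: 1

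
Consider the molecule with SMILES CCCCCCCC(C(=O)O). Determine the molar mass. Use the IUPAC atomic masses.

158.24 g/mol

Atom tally by fragment:
  CH3 → C:1 H:3
  CH2 → C:1 H:2
  CH2 → C:1 H:2
  CH2 → C:1 H:2
  CH2 → C:1 H:2
  CH2 → C:1 H:2
  CH2 → C:1 H:2
  CH2COOH → C:2 H:3 O:2
Element totals:
  C: 9
  H: 18
  O: 2
Molecular formula: C9H18O2.
  M = 9(12.011) + 18(1.008) + 2(15.999)
    = 108.099 + 18.144 + 31.998 = 158.241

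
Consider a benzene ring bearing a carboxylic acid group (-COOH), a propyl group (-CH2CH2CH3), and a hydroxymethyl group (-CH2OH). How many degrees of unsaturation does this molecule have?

5

Atom tally by fragment:
  benzene ring core → C:6 H:6
  (− 3 ring H displaced by substituents)
  + COOH → C:1 H:1 O:2
  + CH2CH2CH3 → C:3 H:7
  + CH2OH → C:1 H:3 O:1
Element totals:
  C: 11
  H: 14
  O: 3
Molecular formula: C11H14O3.
DoU = (2C + 2 + N − H − X) / 2 = (2·11 + 2 + 0 − 14 − 0) / 2 = 5.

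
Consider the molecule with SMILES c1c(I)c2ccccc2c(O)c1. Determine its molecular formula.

Atom tally by fragment:
  naphthalene ring system core → C:10 H:8
  (− 2 ring H displaced by substituents)
  + I → I:1
  + OH → O:1 H:1
Element totals:
  C: 10
  H: 7
  I: 1
  O: 1

C10H7IO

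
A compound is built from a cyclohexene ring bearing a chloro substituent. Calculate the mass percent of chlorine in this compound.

Atom tally by fragment:
  cyclohexene ring core → C:6 H:10
  (− 1 ring H displaced by substituents)
  + Cl → Cl:1
Element totals:
  C: 6
  H: 9
  Cl: 1
Molecular formula: C6H9Cl.
Molar mass = 116.588 g/mol.
Mass from Cl: 1 × 35.45 = 35.450 g/mol.
%Cl = 35.450 / 116.588 × 100 = 30.41%.

30.41%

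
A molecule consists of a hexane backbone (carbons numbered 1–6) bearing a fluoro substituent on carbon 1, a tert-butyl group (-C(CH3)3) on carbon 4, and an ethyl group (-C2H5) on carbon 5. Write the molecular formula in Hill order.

Atom tally by fragment:
  FCH2 → C:1 H:2 F:1
  CH2 → C:1 H:2
  CH2 → C:1 H:2
  CH(C(CH3)3) → C:5 H:10
  CH(C2H5) → C:3 H:6
  CH3 → C:1 H:3
Element totals:
  C: 12
  H: 25
  F: 1

C12H25F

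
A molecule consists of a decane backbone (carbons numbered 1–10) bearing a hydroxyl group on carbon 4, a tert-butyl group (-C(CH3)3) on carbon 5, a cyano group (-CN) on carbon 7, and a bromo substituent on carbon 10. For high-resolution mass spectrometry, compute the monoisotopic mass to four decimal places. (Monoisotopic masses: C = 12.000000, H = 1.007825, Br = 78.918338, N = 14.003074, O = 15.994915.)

Atom tally by fragment:
  CH3 → C:1 H:3
  CH2 → C:1 H:2
  CH2 → C:1 H:2
  CH(OH) → C:1 H:2 O:1
  CH(C(CH3)3) → C:5 H:10
  CH2 → C:1 H:2
  CH(CN) → C:2 H:1 N:1
  CH2 → C:1 H:2
  CH2 → C:1 H:2
  CH2Br → C:1 H:2 Br:1
Element totals:
  C: 15
  H: 28
  Br: 1
  N: 1
  O: 1
Molecular formula: C15H28BrNO.
  M = 15(12.0) + 28(1.007825) + 78.918338 + 14.003074 + 15.994915
    = 180.000000 + 28.219100 + 78.918338 + 14.003074 + 15.994915 = 317.135427

317.1354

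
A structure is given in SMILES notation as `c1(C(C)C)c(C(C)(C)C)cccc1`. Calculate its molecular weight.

176.30 g/mol

Atom tally by fragment:
  benzene ring core → C:6 H:6
  (− 2 ring H displaced by substituents)
  + CH(CH3)2 → C:3 H:7
  + C(CH3)3 → C:4 H:9
Element totals:
  C: 13
  H: 20
Molecular formula: C13H20.
  M = 13(12.011) + 20(1.008)
    = 156.143 + 20.160 = 176.303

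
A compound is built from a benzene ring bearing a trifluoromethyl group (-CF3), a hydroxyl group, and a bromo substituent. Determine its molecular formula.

Atom tally by fragment:
  benzene ring core → C:6 H:6
  (− 3 ring H displaced by substituents)
  + CF3 → C:1 F:3
  + OH → O:1 H:1
  + Br → Br:1
Element totals:
  C: 7
  H: 4
  Br: 1
  F: 3
  O: 1

C7H4BrF3O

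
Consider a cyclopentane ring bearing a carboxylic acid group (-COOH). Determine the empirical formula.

Atom tally by fragment:
  cyclopentane ring core → C:5 H:10
  (− 1 ring H displaced by substituents)
  + COOH → C:1 H:1 O:2
Element totals:
  C: 6
  H: 10
  O: 2
Molecular formula: C6H10O2.
gcd of subscripts = 2; dividing each by 2:
  C: 6/2 = 3
  H: 10/2 = 5
  O: 2/2 = 1

C3H5O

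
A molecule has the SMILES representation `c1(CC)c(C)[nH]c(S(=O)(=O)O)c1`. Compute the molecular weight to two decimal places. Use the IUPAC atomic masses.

Atom tally by fragment:
  pyrrole ring core → C:4 H:5 N:1
  (− 3 ring H displaced by substituents)
  + C2H5 → C:2 H:5
  + CH3 → C:1 H:3
  + SO3H → S:1 O:3 H:1
Element totals:
  C: 7
  H: 11
  N: 1
  O: 3
  S: 1
Molecular formula: C7H11NO3S.
  M = 7(12.011) + 11(1.008) + 14.007 + 3(15.999) + 32.06
    = 84.077 + 11.088 + 14.007 + 47.997 + 32.060 = 189.229

189.23 g/mol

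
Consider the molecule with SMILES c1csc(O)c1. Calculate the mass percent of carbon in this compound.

47.98%

Atom tally by fragment:
  thiophene ring core → C:4 H:4 S:1
  (− 1 ring H displaced by substituents)
  + OH → O:1 H:1
Element totals:
  C: 4
  H: 4
  O: 1
  S: 1
Molecular formula: C4H4OS.
Molar mass = 100.135 g/mol.
Mass from C: 4 × 12.011 = 48.044 g/mol.
%C = 48.044 / 100.135 × 100 = 47.98%.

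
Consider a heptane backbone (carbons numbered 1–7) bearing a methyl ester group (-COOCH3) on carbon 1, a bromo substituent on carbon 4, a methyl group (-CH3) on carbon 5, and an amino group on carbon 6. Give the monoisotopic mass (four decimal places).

Atom tally by fragment:
  CH3OOCCH2 → C:3 H:5 O:2
  CH2 → C:1 H:2
  CH2 → C:1 H:2
  CH(Br) → C:1 H:1 Br:1
  CH(CH3) → C:2 H:4
  CH(NH2) → C:1 H:3 N:1
  CH3 → C:1 H:3
Element totals:
  C: 10
  H: 20
  Br: 1
  N: 1
  O: 2
Molecular formula: C10H20BrNO2.
  M = 10(12.0) + 20(1.007825) + 78.918338 + 14.003074 + 2(15.994915)
    = 120.000000 + 20.156500 + 78.918338 + 14.003074 + 31.989830 = 265.067742

265.0677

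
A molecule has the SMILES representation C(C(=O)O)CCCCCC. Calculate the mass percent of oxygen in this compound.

22.19%

Atom tally by fragment:
  HOOCCH2 → C:2 H:3 O:2
  CH2 → C:1 H:2
  CH2 → C:1 H:2
  CH2 → C:1 H:2
  CH2 → C:1 H:2
  CH2 → C:1 H:2
  CH3 → C:1 H:3
Element totals:
  C: 8
  H: 16
  O: 2
Molecular formula: C8H16O2.
Molar mass = 144.214 g/mol.
Mass from O: 2 × 15.999 = 31.998 g/mol.
%O = 31.998 / 144.214 × 100 = 22.19%.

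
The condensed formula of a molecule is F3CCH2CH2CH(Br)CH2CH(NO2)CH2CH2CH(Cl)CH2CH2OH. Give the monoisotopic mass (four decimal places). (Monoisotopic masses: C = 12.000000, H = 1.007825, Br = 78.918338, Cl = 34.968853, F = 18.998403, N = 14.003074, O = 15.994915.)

Element totals:
  C: 11
  H: 18
  Br: 1
  Cl: 1
  F: 3
  N: 1
  O: 3
Molecular formula: C11H18BrClF3NO3.
  M = 11(12.0) + 18(1.007825) + 78.918338 + 34.968853 + 3(18.998403) + 14.003074 + 3(15.994915)
    = 132.000000 + 18.140850 + 78.918338 + 34.968853 + 56.995209 + 14.003074 + 47.984745 = 383.011069

383.0111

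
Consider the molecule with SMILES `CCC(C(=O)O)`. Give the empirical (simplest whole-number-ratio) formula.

Atom tally by fragment:
  CH3 → C:1 H:3
  CH2 → C:1 H:2
  CH2COOH → C:2 H:3 O:2
Element totals:
  C: 4
  H: 8
  O: 2
Molecular formula: C4H8O2.
gcd of subscripts = 2; dividing each by 2:
  C: 4/2 = 2
  H: 8/2 = 4
  O: 2/2 = 1

C2H4O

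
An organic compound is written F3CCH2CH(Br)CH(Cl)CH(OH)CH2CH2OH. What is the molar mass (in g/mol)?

299.51 g/mol

Atom tally by fragment:
  F3CCH2 → C:2 H:2 F:3
  CH(Br) → C:1 H:1 Br:1
  CH(Cl) → C:1 H:1 Cl:1
  CH(OH) → C:1 H:2 O:1
  CH2CH2OH → C:2 H:5 O:1
Element totals:
  C: 7
  H: 11
  Br: 1
  Cl: 1
  F: 3
  O: 2
Molecular formula: C7H11BrClF3O2.
  M = 7(12.011) + 11(1.008) + 79.904 + 35.45 + 3(18.998) + 2(15.999)
    = 84.077 + 11.088 + 79.904 + 35.450 + 56.994 + 31.998 = 299.511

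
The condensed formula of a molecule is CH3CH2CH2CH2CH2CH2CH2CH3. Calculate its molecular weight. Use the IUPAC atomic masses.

114.23 g/mol

Atom tally by fragment:
  CH3 → C:1 H:3
  CH2 → C:1 H:2
  CH2 → C:1 H:2
  CH2 → C:1 H:2
  CH2 → C:1 H:2
  CH2 → C:1 H:2
  CH2 → C:1 H:2
  CH3 → C:1 H:3
Element totals:
  C: 8
  H: 18
Molecular formula: C8H18.
  M = 8(12.011) + 18(1.008)
    = 96.088 + 18.144 = 114.232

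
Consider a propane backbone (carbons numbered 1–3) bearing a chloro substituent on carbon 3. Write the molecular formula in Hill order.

C3H7Cl

Atom tally by fragment:
  CH3 → C:1 H:3
  CH2 → C:1 H:2
  CH2Cl → C:1 H:2 Cl:1
Element totals:
  C: 3
  H: 7
  Cl: 1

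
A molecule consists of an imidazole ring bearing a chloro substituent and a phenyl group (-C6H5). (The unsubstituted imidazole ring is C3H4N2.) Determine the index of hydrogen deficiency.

Atom tally by fragment:
  imidazole ring core → C:3 H:4 N:2
  (− 2 ring H displaced by substituents)
  + Cl → Cl:1
  + C6H5 → C:6 H:5
Element totals:
  C: 9
  H: 7
  Cl: 1
  N: 2
Molecular formula: C9H7ClN2.
DoU = (2C + 2 + N − H − X) / 2 = (2·9 + 2 + 2 − 7 − 1) / 2 = 7.

7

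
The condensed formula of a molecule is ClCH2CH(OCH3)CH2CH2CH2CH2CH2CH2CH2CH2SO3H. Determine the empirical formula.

Atom tally by fragment:
  ClCH2 → C:1 H:2 Cl:1
  CH(OCH3) → C:2 H:4 O:1
  CH2 → C:1 H:2
  CH2 → C:1 H:2
  CH2 → C:1 H:2
  CH2 → C:1 H:2
  CH2 → C:1 H:2
  CH2 → C:1 H:2
  CH2 → C:1 H:2
  CH2SO3H → C:1 H:3 S:1 O:3
Element totals:
  C: 11
  H: 23
  Cl: 1
  O: 4
  S: 1
Molecular formula: C11H23ClO4S.
gcd of subscripts (11, 1, 23, 4, 1) = 1, so the empirical formula equals the molecular formula.

C11H23ClO4S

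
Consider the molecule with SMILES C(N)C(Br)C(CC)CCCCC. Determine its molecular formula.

C10H22BrN

Atom tally by fragment:
  H2NCH2 → C:1 H:4 N:1
  CH(Br) → C:1 H:1 Br:1
  CH(C2H5) → C:3 H:6
  CH2 → C:1 H:2
  CH2 → C:1 H:2
  CH2 → C:1 H:2
  CH2 → C:1 H:2
  CH3 → C:1 H:3
Element totals:
  C: 10
  H: 22
  Br: 1
  N: 1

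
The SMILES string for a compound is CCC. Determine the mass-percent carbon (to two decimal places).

81.71%

Atom tally by fragment:
  CH3 → C:1 H:3
  CH2 → C:1 H:2
  CH3 → C:1 H:3
Element totals:
  C: 3
  H: 8
Molecular formula: C3H8.
Molar mass = 44.097 g/mol.
Mass from C: 3 × 12.011 = 36.033 g/mol.
%C = 36.033 / 44.097 × 100 = 81.71%.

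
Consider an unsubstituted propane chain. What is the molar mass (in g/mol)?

44.10 g/mol

Atom tally by fragment:
  CH3 → C:1 H:3
  CH2 → C:1 H:2
  CH3 → C:1 H:3
Element totals:
  C: 3
  H: 8
Molecular formula: C3H8.
  M = 3(12.011) + 8(1.008)
    = 36.033 + 8.064 = 44.097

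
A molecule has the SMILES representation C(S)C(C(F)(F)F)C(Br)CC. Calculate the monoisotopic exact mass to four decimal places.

Atom tally by fragment:
  HSCH2 → C:1 H:3 S:1
  CH(CF3) → C:2 H:1 F:3
  CH(Br) → C:1 H:1 Br:1
  CH2 → C:1 H:2
  CH3 → C:1 H:3
Element totals:
  C: 6
  H: 10
  Br: 1
  F: 3
  S: 1
Molecular formula: C6H10BrF3S.
  M = 6(12.0) + 10(1.007825) + 78.918338 + 3(18.998403) + 31.972071
    = 72.000000 + 10.078250 + 78.918338 + 56.995209 + 31.972071 = 249.963868

249.9639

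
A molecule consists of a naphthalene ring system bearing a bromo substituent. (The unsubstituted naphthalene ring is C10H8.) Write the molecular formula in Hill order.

Atom tally by fragment:
  naphthalene ring system core → C:10 H:8
  (− 1 ring H displaced by substituents)
  + Br → Br:1
Element totals:
  C: 10
  H: 7
  Br: 1

C10H7Br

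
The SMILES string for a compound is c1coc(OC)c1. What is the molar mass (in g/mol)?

98.10 g/mol

Atom tally by fragment:
  furan ring core → C:4 H:4 O:1
  (− 1 ring H displaced by substituents)
  + OCH3 → C:1 H:3 O:1
Element totals:
  C: 5
  H: 6
  O: 2
Molecular formula: C5H6O2.
  M = 5(12.011) + 6(1.008) + 2(15.999)
    = 60.055 + 6.048 + 31.998 = 98.101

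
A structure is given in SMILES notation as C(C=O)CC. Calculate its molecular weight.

Atom tally by fragment:
  OHCCH2 → C:2 H:3 O:1
  CH2 → C:1 H:2
  CH3 → C:1 H:3
Element totals:
  C: 4
  H: 8
  O: 1
Molecular formula: C4H8O.
  M = 4(12.011) + 8(1.008) + 15.999
    = 48.044 + 8.064 + 15.999 = 72.107

72.11 g/mol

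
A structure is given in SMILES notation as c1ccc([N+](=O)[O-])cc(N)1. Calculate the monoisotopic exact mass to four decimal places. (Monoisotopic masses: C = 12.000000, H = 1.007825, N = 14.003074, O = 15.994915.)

Atom tally by fragment:
  benzene ring core → C:6 H:6
  (− 2 ring H displaced by substituents)
  + NO2 → N:1 O:2
  + NH2 → N:1 H:2
Element totals:
  C: 6
  H: 6
  N: 2
  O: 2
Molecular formula: C6H6N2O2.
  M = 6(12.0) + 6(1.007825) + 2(14.003074) + 2(15.994915)
    = 72.000000 + 6.046950 + 28.006148 + 31.989830 = 138.042928

138.0429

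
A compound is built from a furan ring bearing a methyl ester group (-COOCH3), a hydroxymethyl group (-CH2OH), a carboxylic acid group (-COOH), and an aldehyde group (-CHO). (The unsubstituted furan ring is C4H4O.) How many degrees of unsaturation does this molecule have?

6

Atom tally by fragment:
  furan ring core → C:4 H:4 O:1
  (− 4 ring H displaced by substituents)
  + COOCH3 → C:2 H:3 O:2
  + CH2OH → C:1 H:3 O:1
  + COOH → C:1 H:1 O:2
  + CHO → C:1 H:1 O:1
Element totals:
  C: 9
  H: 8
  O: 7
Molecular formula: C9H8O7.
DoU = (2C + 2 + N − H − X) / 2 = (2·9 + 2 + 0 − 8 − 0) / 2 = 6.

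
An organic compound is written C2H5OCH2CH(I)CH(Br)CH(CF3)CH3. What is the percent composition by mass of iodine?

32.62%

Atom tally by fragment:
  C2H5OCH2 → C:3 H:7 O:1
  CH(I) → C:1 H:1 I:1
  CH(Br) → C:1 H:1 Br:1
  CH(CF3) → C:2 H:1 F:3
  CH3 → C:1 H:3
Element totals:
  C: 8
  H: 13
  Br: 1
  F: 3
  I: 1
  O: 1
Molecular formula: C8H13BrF3IO.
Molar mass = 388.993 g/mol.
Mass from I: 1 × 126.904 = 126.904 g/mol.
%I = 126.904 / 388.993 × 100 = 32.62%.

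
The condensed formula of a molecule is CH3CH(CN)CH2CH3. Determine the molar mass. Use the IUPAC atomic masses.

Element totals:
  C: 5
  H: 9
  N: 1
Molecular formula: C5H9N.
  M = 5(12.011) + 9(1.008) + 14.007
    = 60.055 + 9.072 + 14.007 = 83.134

83.13 g/mol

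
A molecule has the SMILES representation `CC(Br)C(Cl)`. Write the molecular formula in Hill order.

C3H6BrCl

Atom tally by fragment:
  CH3 → C:1 H:3
  CH(Br) → C:1 H:1 Br:1
  CH2Cl → C:1 H:2 Cl:1
Element totals:
  C: 3
  H: 6
  Br: 1
  Cl: 1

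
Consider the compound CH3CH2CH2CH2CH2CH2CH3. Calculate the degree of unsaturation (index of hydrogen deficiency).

Atom tally by fragment:
  CH3 → C:1 H:3
  CH2 → C:1 H:2
  CH2 → C:1 H:2
  CH2 → C:1 H:2
  CH2 → C:1 H:2
  CH2 → C:1 H:2
  CH3 → C:1 H:3
Element totals:
  C: 7
  H: 16
Molecular formula: C7H16.
DoU = (2C + 2 + N − H − X) / 2 = (2·7 + 2 + 0 − 16 − 0) / 2 = 0.

0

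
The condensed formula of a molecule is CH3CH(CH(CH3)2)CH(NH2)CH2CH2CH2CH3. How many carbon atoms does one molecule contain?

10

Atom tally by fragment:
  CH3 → C:1 H:3
  CH(CH(CH3)2) → C:4 H:8
  CH(NH2) → C:1 H:3 N:1
  CH2 → C:1 H:2
  CH2 → C:1 H:2
  CH2 → C:1 H:2
  CH3 → C:1 H:3
Element totals:
  C: 10
  H: 23
  N: 1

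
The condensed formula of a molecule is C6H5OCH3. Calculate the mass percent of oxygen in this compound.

Element totals:
  C: 7
  H: 8
  O: 1
Molecular formula: C7H8O.
Molar mass = 108.140 g/mol.
Mass from O: 1 × 15.999 = 15.999 g/mol.
%O = 15.999 / 108.140 × 100 = 14.79%.

14.79%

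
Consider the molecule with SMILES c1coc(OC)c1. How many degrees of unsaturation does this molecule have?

Atom tally by fragment:
  furan ring core → C:4 H:4 O:1
  (− 1 ring H displaced by substituents)
  + OCH3 → C:1 H:3 O:1
Element totals:
  C: 5
  H: 6
  O: 2
Molecular formula: C5H6O2.
DoU = (2C + 2 + N − H − X) / 2 = (2·5 + 2 + 0 − 6 − 0) / 2 = 3.

3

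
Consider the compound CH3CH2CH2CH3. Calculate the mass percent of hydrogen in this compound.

17.34%

Atom tally by fragment:
  CH3 → C:1 H:3
  CH2 → C:1 H:2
  CH2 → C:1 H:2
  CH3 → C:1 H:3
Element totals:
  C: 4
  H: 10
Molecular formula: C4H10.
Molar mass = 58.124 g/mol.
Mass from H: 10 × 1.008 = 10.080 g/mol.
%H = 10.080 / 58.124 × 100 = 17.34%.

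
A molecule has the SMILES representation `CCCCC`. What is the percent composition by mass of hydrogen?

Atom tally by fragment:
  CH3 → C:1 H:3
  CH2 → C:1 H:2
  CH2 → C:1 H:2
  CH2 → C:1 H:2
  CH3 → C:1 H:3
Element totals:
  C: 5
  H: 12
Molecular formula: C5H12.
Molar mass = 72.151 g/mol.
Mass from H: 12 × 1.008 = 12.096 g/mol.
%H = 12.096 / 72.151 × 100 = 16.76%.

16.76%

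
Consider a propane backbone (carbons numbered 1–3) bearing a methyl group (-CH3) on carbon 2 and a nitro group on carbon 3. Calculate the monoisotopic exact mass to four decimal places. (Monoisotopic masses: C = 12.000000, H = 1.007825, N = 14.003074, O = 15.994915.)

103.0633

Atom tally by fragment:
  CH3 → C:1 H:3
  CH(CH3) → C:2 H:4
  CH2NO2 → C:1 H:2 N:1 O:2
Element totals:
  C: 4
  H: 9
  N: 1
  O: 2
Molecular formula: C4H9NO2.
  M = 4(12.0) + 9(1.007825) + 14.003074 + 2(15.994915)
    = 48.000000 + 9.070425 + 14.003074 + 31.989830 = 103.063329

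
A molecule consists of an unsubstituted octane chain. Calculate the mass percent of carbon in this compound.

Atom tally by fragment:
  CH3 → C:1 H:3
  CH2 → C:1 H:2
  CH2 → C:1 H:2
  CH2 → C:1 H:2
  CH2 → C:1 H:2
  CH2 → C:1 H:2
  CH2 → C:1 H:2
  CH3 → C:1 H:3
Element totals:
  C: 8
  H: 18
Molecular formula: C8H18.
Molar mass = 114.232 g/mol.
Mass from C: 8 × 12.011 = 96.088 g/mol.
%C = 96.088 / 114.232 × 100 = 84.12%.

84.12%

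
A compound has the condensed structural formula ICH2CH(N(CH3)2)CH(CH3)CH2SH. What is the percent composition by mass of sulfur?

11.74%

Element totals:
  C: 7
  H: 16
  I: 1
  N: 1
  S: 1
Molecular formula: C7H16INS.
Molar mass = 273.176 g/mol.
Mass from S: 1 × 32.06 = 32.060 g/mol.
%S = 32.060 / 273.176 × 100 = 11.74%.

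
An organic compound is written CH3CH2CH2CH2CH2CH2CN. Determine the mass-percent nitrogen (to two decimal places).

Element totals:
  C: 7
  H: 13
  N: 1
Molecular formula: C7H13N.
Molar mass = 111.188 g/mol.
Mass from N: 1 × 14.007 = 14.007 g/mol.
%N = 14.007 / 111.188 × 100 = 12.60%.

12.60%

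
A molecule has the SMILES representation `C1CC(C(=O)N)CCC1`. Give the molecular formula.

C7H13NO

Atom tally by fragment:
  cyclohexane ring core → C:6 H:12
  (− 1 ring H displaced by substituents)
  + CONH2 → C:1 H:2 O:1 N:1
Element totals:
  C: 7
  H: 13
  N: 1
  O: 1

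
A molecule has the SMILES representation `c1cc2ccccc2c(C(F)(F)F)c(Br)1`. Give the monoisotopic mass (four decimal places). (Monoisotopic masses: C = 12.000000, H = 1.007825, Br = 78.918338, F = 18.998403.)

273.9605

Atom tally by fragment:
  naphthalene ring system core → C:10 H:8
  (− 2 ring H displaced by substituents)
  + CF3 → C:1 F:3
  + Br → Br:1
Element totals:
  C: 11
  H: 6
  Br: 1
  F: 3
Molecular formula: C11H6BrF3.
  M = 11(12.0) + 6(1.007825) + 78.918338 + 3(18.998403)
    = 132.000000 + 6.046950 + 78.918338 + 56.995209 = 273.960497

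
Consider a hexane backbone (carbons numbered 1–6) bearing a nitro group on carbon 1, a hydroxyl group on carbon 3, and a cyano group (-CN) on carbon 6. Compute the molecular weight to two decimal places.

172.18 g/mol

Atom tally by fragment:
  O2NCH2 → C:1 H:2 N:1 O:2
  CH2 → C:1 H:2
  CH(OH) → C:1 H:2 O:1
  CH2 → C:1 H:2
  CH2 → C:1 H:2
  CH2CN → C:2 H:2 N:1
Element totals:
  C: 7
  H: 12
  N: 2
  O: 3
Molecular formula: C7H12N2O3.
  M = 7(12.011) + 12(1.008) + 2(14.007) + 3(15.999)
    = 84.077 + 12.096 + 28.014 + 47.997 = 172.184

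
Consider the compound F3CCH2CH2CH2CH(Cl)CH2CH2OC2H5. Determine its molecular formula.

Atom tally by fragment:
  F3CCH2 → C:2 H:2 F:3
  CH2 → C:1 H:2
  CH2 → C:1 H:2
  CH(Cl) → C:1 H:1 Cl:1
  CH2 → C:1 H:2
  CH2OC2H5 → C:3 H:7 O:1
Element totals:
  C: 9
  H: 16
  Cl: 1
  F: 3
  O: 1

C9H16ClF3O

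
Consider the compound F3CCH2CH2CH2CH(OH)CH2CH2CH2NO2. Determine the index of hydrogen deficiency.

1

Atom tally by fragment:
  F3CCH2 → C:2 H:2 F:3
  CH2 → C:1 H:2
  CH2 → C:1 H:2
  CH(OH) → C:1 H:2 O:1
  CH2 → C:1 H:2
  CH2 → C:1 H:2
  CH2NO2 → C:1 H:2 N:1 O:2
Element totals:
  C: 8
  H: 14
  F: 3
  N: 1
  O: 3
Molecular formula: C8H14F3NO3.
DoU = (2C + 2 + N − H − X) / 2 = (2·8 + 2 + 1 − 14 − 3) / 2 = 1.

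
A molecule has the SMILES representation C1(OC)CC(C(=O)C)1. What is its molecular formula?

Atom tally by fragment:
  cyclopropane ring core → C:3 H:6
  (− 2 ring H displaced by substituents)
  + OCH3 → C:1 H:3 O:1
  + COCH3 → C:2 H:3 O:1
Element totals:
  C: 6
  H: 10
  O: 2

C6H10O2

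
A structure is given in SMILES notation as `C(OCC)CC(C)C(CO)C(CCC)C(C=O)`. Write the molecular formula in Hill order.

C14H28O3

Atom tally by fragment:
  C2H5OCH2 → C:3 H:7 O:1
  CH2 → C:1 H:2
  CH(CH3) → C:2 H:4
  CH(CH2OH) → C:2 H:4 O:1
  CH(CH2CH2CH3) → C:4 H:8
  CH2CHO → C:2 H:3 O:1
Element totals:
  C: 14
  H: 28
  O: 3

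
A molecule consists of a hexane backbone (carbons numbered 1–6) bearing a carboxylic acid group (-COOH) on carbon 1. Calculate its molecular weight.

Atom tally by fragment:
  HOOCCH2 → C:2 H:3 O:2
  CH2 → C:1 H:2
  CH2 → C:1 H:2
  CH2 → C:1 H:2
  CH2 → C:1 H:2
  CH3 → C:1 H:3
Element totals:
  C: 7
  H: 14
  O: 2
Molecular formula: C7H14O2.
  M = 7(12.011) + 14(1.008) + 2(15.999)
    = 84.077 + 14.112 + 31.998 = 130.187

130.19 g/mol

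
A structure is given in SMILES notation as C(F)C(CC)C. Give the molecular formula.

C5H11F

Atom tally by fragment:
  FCH2 → C:1 H:2 F:1
  CH(C2H5) → C:3 H:6
  CH3 → C:1 H:3
Element totals:
  C: 5
  H: 11
  F: 1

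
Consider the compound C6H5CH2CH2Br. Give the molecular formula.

Element totals:
  C: 8
  H: 9
  Br: 1

C8H9Br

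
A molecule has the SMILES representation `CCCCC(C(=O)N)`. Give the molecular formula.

C6H13NO

Atom tally by fragment:
  CH3 → C:1 H:3
  CH2 → C:1 H:2
  CH2 → C:1 H:2
  CH2 → C:1 H:2
  CH2CONH2 → C:2 H:4 O:1 N:1
Element totals:
  C: 6
  H: 13
  N: 1
  O: 1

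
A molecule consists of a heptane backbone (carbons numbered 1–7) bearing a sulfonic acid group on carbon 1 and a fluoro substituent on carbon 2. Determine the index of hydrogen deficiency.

Atom tally by fragment:
  HO3SCH2 → C:1 H:3 S:1 O:3
  CH(F) → C:1 H:1 F:1
  CH2 → C:1 H:2
  CH2 → C:1 H:2
  CH2 → C:1 H:2
  CH2 → C:1 H:2
  CH3 → C:1 H:3
Element totals:
  C: 7
  H: 15
  F: 1
  O: 3
  S: 1
Molecular formula: C7H15FO3S.
DoU = (2C + 2 + N − H − X) / 2 = (2·7 + 2 + 0 − 15 − 1) / 2 = 0.

0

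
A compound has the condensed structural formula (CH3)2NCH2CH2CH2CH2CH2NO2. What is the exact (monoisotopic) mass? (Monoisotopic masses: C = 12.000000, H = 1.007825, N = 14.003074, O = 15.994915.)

160.1212

Element totals:
  C: 7
  H: 16
  N: 2
  O: 2
Molecular formula: C7H16N2O2.
  M = 7(12.0) + 16(1.007825) + 2(14.003074) + 2(15.994915)
    = 84.000000 + 16.125200 + 28.006148 + 31.989830 = 160.121178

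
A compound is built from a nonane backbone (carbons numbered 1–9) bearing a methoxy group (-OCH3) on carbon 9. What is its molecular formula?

Atom tally by fragment:
  CH3 → C:1 H:3
  CH2 → C:1 H:2
  CH2 → C:1 H:2
  CH2 → C:1 H:2
  CH2 → C:1 H:2
  CH2 → C:1 H:2
  CH2 → C:1 H:2
  CH2 → C:1 H:2
  CH2OCH3 → C:2 H:5 O:1
Element totals:
  C: 10
  H: 22
  O: 1

C10H22O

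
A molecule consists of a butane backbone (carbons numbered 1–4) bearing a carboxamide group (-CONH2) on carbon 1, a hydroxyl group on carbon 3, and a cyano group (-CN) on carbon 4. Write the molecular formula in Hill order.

Atom tally by fragment:
  H2NOCCH2 → C:2 H:4 O:1 N:1
  CH2 → C:1 H:2
  CH(OH) → C:1 H:2 O:1
  CH2CN → C:2 H:2 N:1
Element totals:
  C: 6
  H: 10
  N: 2
  O: 2

C6H10N2O2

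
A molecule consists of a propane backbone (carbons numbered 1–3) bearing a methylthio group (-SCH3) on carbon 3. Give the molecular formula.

C4H10S

Atom tally by fragment:
  CH3 → C:1 H:3
  CH2 → C:1 H:2
  CH2SCH3 → C:2 H:5 S:1
Element totals:
  C: 4
  H: 10
  S: 1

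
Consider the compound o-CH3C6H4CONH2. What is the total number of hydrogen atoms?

9

Atom tally by fragment:
  benzene ring core → C:6 H:6
  (− 2 ring H displaced by substituents)
  + CH3 → C:1 H:3
  + CONH2 → C:1 H:2 O:1 N:1
Element totals:
  C: 8
  H: 9
  N: 1
  O: 1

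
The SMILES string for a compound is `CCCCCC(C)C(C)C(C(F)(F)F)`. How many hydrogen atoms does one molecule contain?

21

Atom tally by fragment:
  CH3 → C:1 H:3
  CH2 → C:1 H:2
  CH2 → C:1 H:2
  CH2 → C:1 H:2
  CH2 → C:1 H:2
  CH(CH3) → C:2 H:4
  CH(CH3) → C:2 H:4
  CH2CF3 → C:2 H:2 F:3
Element totals:
  C: 11
  H: 21
  F: 3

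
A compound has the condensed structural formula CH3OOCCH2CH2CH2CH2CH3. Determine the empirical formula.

C7H14O2

Element totals:
  C: 7
  H: 14
  O: 2
Molecular formula: C7H14O2.
gcd of subscripts (7, 14, 2) = 1, so the empirical formula equals the molecular formula.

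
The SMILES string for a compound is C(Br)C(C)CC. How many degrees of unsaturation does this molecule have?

0

Atom tally by fragment:
  BrCH2 → C:1 H:2 Br:1
  CH(CH3) → C:2 H:4
  CH2 → C:1 H:2
  CH3 → C:1 H:3
Element totals:
  C: 5
  H: 11
  Br: 1
Molecular formula: C5H11Br.
DoU = (2C + 2 + N − H − X) / 2 = (2·5 + 2 + 0 − 11 − 1) / 2 = 0.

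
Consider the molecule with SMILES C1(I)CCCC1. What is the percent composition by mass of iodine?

64.74%

Atom tally by fragment:
  cyclopentane ring core → C:5 H:10
  (− 1 ring H displaced by substituents)
  + I → I:1
Element totals:
  C: 5
  H: 9
  I: 1
Molecular formula: C5H9I.
Molar mass = 196.031 g/mol.
Mass from I: 1 × 126.904 = 126.904 g/mol.
%I = 126.904 / 196.031 × 100 = 64.74%.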